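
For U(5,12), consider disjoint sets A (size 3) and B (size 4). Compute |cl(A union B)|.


|A union B| = 3 + 4 = 7 (disjoint).
In U(5,12), cl(S) = S if |S| < 5, else cl(S) = E.
Since 7 >= 5, cl(A union B) = E.
|cl(A union B)| = 12.

12


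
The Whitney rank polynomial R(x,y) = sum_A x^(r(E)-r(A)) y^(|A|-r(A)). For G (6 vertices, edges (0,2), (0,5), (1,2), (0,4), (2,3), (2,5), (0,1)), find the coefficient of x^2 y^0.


R(x,y) = sum over A in 2^E of x^(r(E)-r(A)) * y^(|A|-r(A)).
G has 6 vertices, 7 edges. r(E) = 5.
Enumerate all 2^7 = 128 subsets.
Count subsets with r(E)-r(A)=2 and |A|-r(A)=0: 33.

33


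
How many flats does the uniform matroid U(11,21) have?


Flats of U(11,21): every subset of size < 11 is a flat, plus E itself.
Count = (21 choose 0) + (21 choose 1) + (21 choose 2) + (21 choose 3) + (21 choose 4) + (21 choose 5) + (21 choose 6) + (21 choose 7) + (21 choose 8) + (21 choose 9) + (21 choose 10) + 1
     = 1 + 21 + 210 + 1330 + 5985 + 20349 + 54264 + 116280 + 203490 + 293930 + 352716 + 1
     = 1048577.

1048577


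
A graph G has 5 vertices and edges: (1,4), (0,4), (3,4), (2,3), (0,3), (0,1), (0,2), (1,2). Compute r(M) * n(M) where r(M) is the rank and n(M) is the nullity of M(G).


r(M) = |V| - c = 5 - 1 = 4.
nullity = |E| - r(M) = 8 - 4 = 4.
Product = 4 * 4 = 16.

16


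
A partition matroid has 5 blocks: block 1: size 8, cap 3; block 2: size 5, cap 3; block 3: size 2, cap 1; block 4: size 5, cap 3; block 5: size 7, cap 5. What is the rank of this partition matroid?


Rank of a partition matroid = sum of min(|Si|, ci) for each block.
= min(8,3) + min(5,3) + min(2,1) + min(5,3) + min(7,5)
= 3 + 3 + 1 + 3 + 5
= 15.

15


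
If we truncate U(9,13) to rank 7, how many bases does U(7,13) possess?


Truncating U(9,13) to rank 7 gives U(7,13).
Bases of U(7,13) are all 7-element subsets of 13 elements.
Number of bases = (13 choose 7) = 1716.

1716


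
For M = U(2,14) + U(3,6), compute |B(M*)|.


(M1+M2)* = M1* + M2*.
M1* = U(12,14), bases: C(14,12) = 91.
M2* = U(3,6), bases: C(6,3) = 20.
|B(M*)| = 91 * 20 = 1820.

1820


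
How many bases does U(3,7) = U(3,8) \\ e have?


Deleting e from U(3,8) gives U(3,7) since n > r.
Bases of U(3,7) = (7 choose 3) = 35.

35


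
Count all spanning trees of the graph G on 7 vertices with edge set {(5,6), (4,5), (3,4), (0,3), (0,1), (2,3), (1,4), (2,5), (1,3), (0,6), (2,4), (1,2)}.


By Kirchhoff's matrix tree theorem, the number of spanning trees equals
the determinant of any cofactor of the Laplacian matrix L.
G has 7 vertices and 12 edges.
Computing the (6 x 6) cofactor determinant gives 325.

325


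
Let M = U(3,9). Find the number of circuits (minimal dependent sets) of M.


In U(3,9), circuits are the (4)-element subsets.
Any set of 4 elements is dependent, and removing any one element gives
an independent set of size 3, so it is a minimal dependent set.
Number of circuits = (9 choose 4) = 126.

126


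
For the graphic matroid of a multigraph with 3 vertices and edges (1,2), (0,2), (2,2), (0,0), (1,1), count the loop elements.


In a graphic matroid, a loop is a self-loop edge (u,u) with rank 0.
Examining all 5 edges for self-loops...
Self-loops found: (2,2), (0,0), (1,1)
Number of loops = 3.

3


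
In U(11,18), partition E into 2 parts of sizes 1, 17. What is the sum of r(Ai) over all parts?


r(Ai) = min(|Ai|, 11) for each part.
Sum = min(1,11) + min(17,11)
    = 1 + 11
    = 12.

12


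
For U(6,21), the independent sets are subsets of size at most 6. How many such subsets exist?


Independent sets of U(6,21) are all subsets of size <= 6.
Count = C(21,0) + C(21,1) + C(21,2) + C(21,3) + C(21,4) + C(21,5) + C(21,6)
     = 1 + 21 + 210 + 1330 + 5985 + 20349 + 54264
     = 82160.

82160


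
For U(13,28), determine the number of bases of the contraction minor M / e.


Contracting e from U(13,28) gives U(12,27).
Bases of U(12,27) = C(27,12) = 27! / (12! * 15!) = 17383860.

17383860


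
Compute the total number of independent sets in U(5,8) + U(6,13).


For a direct sum, |I(M1+M2)| = |I(M1)| * |I(M2)|.
|I(U(5,8))| = sum C(8,k) for k=0..5 = 219.
|I(U(6,13))| = sum C(13,k) for k=0..6 = 4096.
Total = 219 * 4096 = 897024.

897024


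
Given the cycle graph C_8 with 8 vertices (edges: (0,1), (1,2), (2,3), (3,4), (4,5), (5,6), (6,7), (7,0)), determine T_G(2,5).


T(C_8; x,y) = x + x^2 + ... + x^(7) + y.
T(2,5) = 2^1 + 2^2 + 2^3 + 2^4 + 2^5 + 2^6 + 2^7 + 5
= 2 + 4 + 8 + 16 + 32 + 64 + 128 + 5
= 259.

259


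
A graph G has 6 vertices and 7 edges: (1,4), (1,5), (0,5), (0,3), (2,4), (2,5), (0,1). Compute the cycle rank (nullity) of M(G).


Cycle rank (nullity) = |E| - r(M) = |E| - (|V| - c).
|E| = 7, |V| = 6, c = 1.
Nullity = 7 - (6 - 1) = 7 - 5 = 2.

2


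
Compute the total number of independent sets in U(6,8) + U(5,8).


For a direct sum, |I(M1+M2)| = |I(M1)| * |I(M2)|.
|I(U(6,8))| = sum C(8,k) for k=0..6 = 247.
|I(U(5,8))| = sum C(8,k) for k=0..5 = 219.
Total = 247 * 219 = 54093.

54093


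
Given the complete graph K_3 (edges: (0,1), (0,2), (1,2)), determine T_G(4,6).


T(K_3; x,y) = x^2 + x + y.
T(4,6) = 16 + 4 + 6 = 26.

26


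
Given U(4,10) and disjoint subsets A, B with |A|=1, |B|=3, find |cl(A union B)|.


|A union B| = 1 + 3 = 4 (disjoint).
In U(4,10), cl(S) = S if |S| < 4, else cl(S) = E.
Since 4 >= 4, cl(A union B) = E.
|cl(A union B)| = 10.

10


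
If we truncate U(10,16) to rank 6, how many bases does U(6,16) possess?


Truncating U(10,16) to rank 6 gives U(6,16).
Bases of U(6,16) are all 6-element subsets of 16 elements.
Number of bases = C(16,6) = 8008.

8008


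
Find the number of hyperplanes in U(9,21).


Hyperplanes of U(9,21) are flats of rank 8.
In a uniform matroid, these are exactly the (8)-element subsets.
Count = (21 choose 8) = 203490.

203490


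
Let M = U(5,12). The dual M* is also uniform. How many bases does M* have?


The dual of U(r,n) is U(n-r, n) = U(7,12).
Bases of U(7,12) are all (7)-element subsets.
|B(M*)| = C(12,7) = 12! / (7! * 5!) = 792.

792


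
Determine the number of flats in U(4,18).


Flats of U(4,18): every subset of size < 4 is a flat, plus E itself.
Count = (18 choose 0) + (18 choose 1) + (18 choose 2) + (18 choose 3) + 1
     = 1 + 18 + 153 + 816 + 1
     = 989.

989


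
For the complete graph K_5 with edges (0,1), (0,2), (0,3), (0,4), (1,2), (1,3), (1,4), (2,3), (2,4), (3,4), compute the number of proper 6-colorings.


P(K_5, k) = k(k-1)(k-2)...(k-4).
P(6) = (6) * (5) * (4) * (3) * (2) = 720.

720


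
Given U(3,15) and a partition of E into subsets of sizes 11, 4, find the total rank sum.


r(Ai) = min(|Ai|, 3) for each part.
Sum = min(11,3) + min(4,3)
    = 3 + 3
    = 6.

6


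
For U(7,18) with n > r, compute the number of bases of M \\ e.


Deleting e from U(7,18) gives U(7,17) since n > r.
Bases of U(7,17) = C(17,7) = 17! / (7! * 10!) = 19448.

19448


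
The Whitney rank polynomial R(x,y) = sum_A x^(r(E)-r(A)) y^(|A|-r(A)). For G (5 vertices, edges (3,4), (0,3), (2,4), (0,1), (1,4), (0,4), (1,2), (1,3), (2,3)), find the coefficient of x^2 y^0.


R(x,y) = sum over A in 2^E of x^(r(E)-r(A)) * y^(|A|-r(A)).
G has 5 vertices, 9 edges. r(E) = 4.
Enumerate all 2^9 = 512 subsets.
Count subsets with r(E)-r(A)=2 and |A|-r(A)=0: 36.

36


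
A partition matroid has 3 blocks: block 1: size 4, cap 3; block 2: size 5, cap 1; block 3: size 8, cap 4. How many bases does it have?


A basis picks exactly ci elements from block i.
Number of bases = product of C(|Si|, ci).
= C(4,3) * C(5,1) * C(8,4)
= 4 * 5 * 70
= 1400.

1400


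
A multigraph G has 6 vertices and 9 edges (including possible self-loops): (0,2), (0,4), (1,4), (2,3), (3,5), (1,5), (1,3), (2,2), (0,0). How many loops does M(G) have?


In a graphic matroid, a loop is a self-loop edge (u,u) with rank 0.
Examining all 9 edges for self-loops...
Self-loops found: (2,2), (0,0)
Number of loops = 2.

2


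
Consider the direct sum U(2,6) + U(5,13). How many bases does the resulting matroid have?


Bases of a direct sum M1 + M2: |B| = |B(M1)| * |B(M2)|.
|B(U(2,6))| = C(6,2) = 15.
|B(U(5,13))| = C(13,5) = 1287.
Total bases = 15 * 1287 = 19305.

19305


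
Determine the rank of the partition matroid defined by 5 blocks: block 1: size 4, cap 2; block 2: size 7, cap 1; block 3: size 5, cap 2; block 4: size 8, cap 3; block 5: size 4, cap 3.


Rank of a partition matroid = sum of min(|Si|, ci) for each block.
= min(4,2) + min(7,1) + min(5,2) + min(8,3) + min(4,3)
= 2 + 1 + 2 + 3 + 3
= 11.

11


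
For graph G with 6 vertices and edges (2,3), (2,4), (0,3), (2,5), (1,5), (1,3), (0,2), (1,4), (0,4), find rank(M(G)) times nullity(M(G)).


r(M) = |V| - c = 6 - 1 = 5.
nullity = |E| - r(M) = 9 - 5 = 4.
Product = 5 * 4 = 20.

20


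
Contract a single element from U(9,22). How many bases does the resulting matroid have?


Contracting e from U(9,22) gives U(8,21).
Bases of U(8,21) = C(21,8) = 203490.

203490


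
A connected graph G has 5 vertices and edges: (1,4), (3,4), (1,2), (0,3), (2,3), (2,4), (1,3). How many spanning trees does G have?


By Kirchhoff's matrix tree theorem, the number of spanning trees equals
the determinant of any cofactor of the Laplacian matrix L.
G has 5 vertices and 7 edges.
Computing the (4 x 4) cofactor determinant gives 16.

16


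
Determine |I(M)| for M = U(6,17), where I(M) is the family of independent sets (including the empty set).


Independent sets of U(6,17) are all subsets of size <= 6.
Count = (17 choose 0) + (17 choose 1) + (17 choose 2) + (17 choose 3) + (17 choose 4) + (17 choose 5) + (17 choose 6)
     = 1 + 17 + 136 + 680 + 2380 + 6188 + 12376
     = 21778.

21778


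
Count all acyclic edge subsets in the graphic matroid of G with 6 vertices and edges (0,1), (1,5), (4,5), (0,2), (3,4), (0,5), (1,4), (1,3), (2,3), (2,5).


An independent set in a graphic matroid is an acyclic edge subset.
G has 6 vertices and 10 edges.
Enumerate all 2^10 = 1024 subsets, checking for acyclicity.
Total independent sets = 478.

478


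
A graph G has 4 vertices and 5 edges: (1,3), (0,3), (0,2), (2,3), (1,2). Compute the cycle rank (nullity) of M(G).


Cycle rank (nullity) = |E| - r(M) = |E| - (|V| - c).
|E| = 5, |V| = 4, c = 1.
Nullity = 5 - (4 - 1) = 5 - 3 = 2.

2


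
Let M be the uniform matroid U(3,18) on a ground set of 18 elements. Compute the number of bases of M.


Bases of U(3,18) are all 3-element subsets of the 18-element ground set.
Number of bases = C(18,3).
C(18,3) = (18 * 17 * 16) / (1 * 2 * 3) = 816.

816


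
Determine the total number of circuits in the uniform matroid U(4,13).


In U(4,13), circuits are the (5)-element subsets.
Any set of 5 elements is dependent, and removing any one element gives
an independent set of size 4, so it is a minimal dependent set.
Number of circuits = C(13,5) = 13! / (5! * 8!) = 1287.

1287


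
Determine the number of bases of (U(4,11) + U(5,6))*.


(M1+M2)* = M1* + M2*.
M1* = U(7,11), bases: C(11,7) = 330.
M2* = U(1,6), bases: C(6,1) = 6.
|B(M*)| = 330 * 6 = 1980.

1980


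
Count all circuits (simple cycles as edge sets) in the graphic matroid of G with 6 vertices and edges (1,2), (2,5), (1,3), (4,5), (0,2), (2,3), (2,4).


A circuit in a graphic matroid = edge set of a simple cycle.
G has 6 vertices and 7 edges.
Enumerating all minimal edge subsets forming cycles...
Total circuits found: 2.

2


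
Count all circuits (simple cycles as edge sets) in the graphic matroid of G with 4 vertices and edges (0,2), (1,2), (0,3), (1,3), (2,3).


A circuit in a graphic matroid = edge set of a simple cycle.
G has 4 vertices and 5 edges.
Enumerating all minimal edge subsets forming cycles...
Total circuits found: 3.

3


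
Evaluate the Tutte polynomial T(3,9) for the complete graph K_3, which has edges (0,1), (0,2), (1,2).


T(K_3; x,y) = x^2 + x + y.
T(3,9) = 9 + 3 + 9 = 21.

21


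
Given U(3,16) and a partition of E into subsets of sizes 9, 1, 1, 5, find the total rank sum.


r(Ai) = min(|Ai|, 3) for each part.
Sum = min(9,3) + min(1,3) + min(1,3) + min(5,3)
    = 3 + 1 + 1 + 3
    = 8.

8


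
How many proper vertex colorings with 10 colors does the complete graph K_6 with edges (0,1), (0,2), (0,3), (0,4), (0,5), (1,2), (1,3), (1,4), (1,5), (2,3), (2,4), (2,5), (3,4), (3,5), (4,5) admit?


P(K_6, k) = k(k-1)(k-2)...(k-5).
P(10) = (10) * (9) * (8) * (7) * (6) * (5) = 151200.

151200


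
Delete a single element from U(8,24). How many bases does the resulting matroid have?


Deleting e from U(8,24) gives U(8,23) since n > r.
Bases of U(8,23) = C(23,8) = 490314.

490314


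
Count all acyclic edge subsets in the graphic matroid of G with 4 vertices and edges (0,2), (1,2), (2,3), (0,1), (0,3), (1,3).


An independent set in a graphic matroid is an acyclic edge subset.
G has 4 vertices and 6 edges.
Enumerate all 2^6 = 64 subsets, checking for acyclicity.
Total independent sets = 38.

38


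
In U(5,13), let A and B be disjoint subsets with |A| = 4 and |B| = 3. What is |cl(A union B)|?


|A union B| = 4 + 3 = 7 (disjoint).
In U(5,13), cl(S) = S if |S| < 5, else cl(S) = E.
Since 7 >= 5, cl(A union B) = E.
|cl(A union B)| = 13.

13


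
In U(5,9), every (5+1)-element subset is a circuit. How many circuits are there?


In U(5,9), circuits are the (6)-element subsets.
Any set of 6 elements is dependent, and removing any one element gives
an independent set of size 5, so it is a minimal dependent set.
Number of circuits = C(9,6) = 84.

84


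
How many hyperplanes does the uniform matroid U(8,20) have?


Hyperplanes of U(8,20) are flats of rank 7.
In a uniform matroid, these are exactly the (7)-element subsets.
Count = C(20,7) = 77520.

77520


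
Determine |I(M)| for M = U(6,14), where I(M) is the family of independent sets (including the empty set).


Independent sets of U(6,14) are all subsets of size <= 6.
Count = C(14,0) + C(14,1) + C(14,2) + C(14,3) + C(14,4) + C(14,5) + C(14,6)
     = 1 + 14 + 91 + 364 + 1001 + 2002 + 3003
     = 6476.

6476


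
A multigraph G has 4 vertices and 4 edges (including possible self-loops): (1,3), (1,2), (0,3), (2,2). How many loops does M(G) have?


In a graphic matroid, a loop is a self-loop edge (u,u) with rank 0.
Examining all 4 edges for self-loops...
Self-loops found: (2,2)
Number of loops = 1.

1


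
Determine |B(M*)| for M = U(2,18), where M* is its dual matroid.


The dual of U(r,n) is U(n-r, n) = U(16,18).
Bases of U(16,18) are all (16)-element subsets.
|B(M*)| = C(18,16) = 18! / (16! * 2!) = 153.

153


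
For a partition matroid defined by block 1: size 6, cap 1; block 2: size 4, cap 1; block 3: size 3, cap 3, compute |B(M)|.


A basis picks exactly ci elements from block i.
Number of bases = product of C(|Si|, ci).
= C(6,1) * C(4,1) * C(3,3)
= 6 * 4 * 1
= 24.

24


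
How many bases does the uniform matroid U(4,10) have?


Bases of U(4,10) are all 4-element subsets of the 10-element ground set.
Number of bases = C(10,4).
(10 choose 4) = 210.

210


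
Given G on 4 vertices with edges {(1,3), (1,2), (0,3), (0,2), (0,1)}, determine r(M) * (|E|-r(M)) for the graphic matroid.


r(M) = |V| - c = 4 - 1 = 3.
nullity = |E| - r(M) = 5 - 3 = 2.
Product = 3 * 2 = 6.

6


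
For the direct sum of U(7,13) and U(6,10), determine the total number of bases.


Bases of a direct sum M1 + M2: |B| = |B(M1)| * |B(M2)|.
|B(U(7,13))| = C(13,7) = 1716.
|B(U(6,10))| = C(10,6) = 210.
Total bases = 1716 * 210 = 360360.

360360


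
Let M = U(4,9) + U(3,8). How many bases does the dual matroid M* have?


(M1+M2)* = M1* + M2*.
M1* = U(5,9), bases: C(9,5) = 126.
M2* = U(5,8), bases: C(8,5) = 56.
|B(M*)| = 126 * 56 = 7056.

7056


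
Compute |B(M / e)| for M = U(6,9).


Contracting e from U(6,9) gives U(5,8).
Bases of U(5,8) = (8 choose 5) = 56.

56


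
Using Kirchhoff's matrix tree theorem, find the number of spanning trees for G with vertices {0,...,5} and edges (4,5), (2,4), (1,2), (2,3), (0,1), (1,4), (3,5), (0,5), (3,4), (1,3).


By Kirchhoff's matrix tree theorem, the number of spanning trees equals
the determinant of any cofactor of the Laplacian matrix L.
G has 6 vertices and 10 edges.
Computing the (5 x 5) cofactor determinant gives 115.

115


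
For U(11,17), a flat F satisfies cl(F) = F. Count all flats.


Flats of U(11,17): every subset of size < 11 is a flat, plus E itself.
Count = (17 choose 0) + (17 choose 1) + (17 choose 2) + (17 choose 3) + (17 choose 4) + (17 choose 5) + (17 choose 6) + (17 choose 7) + (17 choose 8) + (17 choose 9) + (17 choose 10) + 1
     = 1 + 17 + 136 + 680 + 2380 + 6188 + 12376 + 19448 + 24310 + 24310 + 19448 + 1
     = 109295.

109295


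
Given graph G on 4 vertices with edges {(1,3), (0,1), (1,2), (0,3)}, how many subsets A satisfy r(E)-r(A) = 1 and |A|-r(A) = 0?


R(x,y) = sum over A in 2^E of x^(r(E)-r(A)) * y^(|A|-r(A)).
G has 4 vertices, 4 edges. r(E) = 3.
Enumerate all 2^4 = 16 subsets.
Count subsets with r(E)-r(A)=1 and |A|-r(A)=0: 6.

6


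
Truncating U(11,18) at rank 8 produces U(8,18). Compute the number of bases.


Truncating U(11,18) to rank 8 gives U(8,18).
Bases of U(8,18) are all 8-element subsets of 18 elements.
Number of bases = C(18,8) = 18! / (8! * 10!) = 43758.

43758


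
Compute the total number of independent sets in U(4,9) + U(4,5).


For a direct sum, |I(M1+M2)| = |I(M1)| * |I(M2)|.
|I(U(4,9))| = sum C(9,k) for k=0..4 = 256.
|I(U(4,5))| = sum C(5,k) for k=0..4 = 31.
Total = 256 * 31 = 7936.

7936


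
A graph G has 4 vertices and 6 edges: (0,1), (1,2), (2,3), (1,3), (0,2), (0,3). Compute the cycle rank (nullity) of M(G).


Cycle rank (nullity) = |E| - r(M) = |E| - (|V| - c).
|E| = 6, |V| = 4, c = 1.
Nullity = 6 - (4 - 1) = 6 - 3 = 3.

3


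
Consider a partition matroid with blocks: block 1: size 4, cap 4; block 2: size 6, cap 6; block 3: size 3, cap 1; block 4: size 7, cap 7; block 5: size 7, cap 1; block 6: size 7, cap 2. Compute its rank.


Rank of a partition matroid = sum of min(|Si|, ci) for each block.
= min(4,4) + min(6,6) + min(3,1) + min(7,7) + min(7,1) + min(7,2)
= 4 + 6 + 1 + 7 + 1 + 2
= 21.

21


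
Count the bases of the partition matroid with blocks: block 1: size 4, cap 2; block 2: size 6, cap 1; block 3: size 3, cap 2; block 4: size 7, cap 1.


A basis picks exactly ci elements from block i.
Number of bases = product of C(|Si|, ci).
= C(4,2) * C(6,1) * C(3,2) * C(7,1)
= 6 * 6 * 3 * 7
= 756.

756


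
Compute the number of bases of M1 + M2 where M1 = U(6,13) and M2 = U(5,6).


Bases of a direct sum M1 + M2: |B| = |B(M1)| * |B(M2)|.
|B(U(6,13))| = C(13,6) = 1716.
|B(U(5,6))| = C(6,5) = 6.
Total bases = 1716 * 6 = 10296.

10296


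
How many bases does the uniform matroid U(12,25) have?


Bases of U(12,25) are all 12-element subsets of the 25-element ground set.
Number of bases = C(25,12).
(25 choose 12) = 5200300.

5200300


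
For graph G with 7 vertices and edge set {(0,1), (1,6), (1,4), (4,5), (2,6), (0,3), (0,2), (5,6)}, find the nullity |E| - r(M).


Cycle rank (nullity) = |E| - r(M) = |E| - (|V| - c).
|E| = 8, |V| = 7, c = 1.
Nullity = 8 - (7 - 1) = 8 - 6 = 2.

2


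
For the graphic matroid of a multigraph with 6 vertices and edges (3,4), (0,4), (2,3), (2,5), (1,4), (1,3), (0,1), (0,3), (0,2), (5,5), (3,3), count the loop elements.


In a graphic matroid, a loop is a self-loop edge (u,u) with rank 0.
Examining all 11 edges for self-loops...
Self-loops found: (5,5), (3,3)
Number of loops = 2.

2


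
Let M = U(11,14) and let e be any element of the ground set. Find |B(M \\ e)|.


Deleting e from U(11,14) gives U(11,13) since n > r.
Bases of U(11,13) = (13 choose 11) = 78.

78


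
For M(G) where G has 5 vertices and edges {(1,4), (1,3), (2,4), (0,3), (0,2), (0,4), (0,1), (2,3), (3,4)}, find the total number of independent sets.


An independent set in a graphic matroid is an acyclic edge subset.
G has 5 vertices and 9 edges.
Enumerate all 2^9 = 512 subsets, checking for acyclicity.
Total independent sets = 198.

198


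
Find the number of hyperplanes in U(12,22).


Hyperplanes of U(12,22) are flats of rank 11.
In a uniform matroid, these are exactly the (11)-element subsets.
Count = (22 choose 11) = 705432.

705432


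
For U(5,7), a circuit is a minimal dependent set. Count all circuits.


In U(5,7), circuits are the (6)-element subsets.
Any set of 6 elements is dependent, and removing any one element gives
an independent set of size 5, so it is a minimal dependent set.
Number of circuits = C(7,6) = 7! / (6! * 1!) = 7.

7


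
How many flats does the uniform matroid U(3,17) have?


Flats of U(3,17): every subset of size < 3 is a flat, plus E itself.
Count = C(17,0) + C(17,1) + C(17,2) + 1
     = 1 + 17 + 136 + 1
     = 155.

155


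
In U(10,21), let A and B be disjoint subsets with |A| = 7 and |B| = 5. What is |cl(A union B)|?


|A union B| = 7 + 5 = 12 (disjoint).
In U(10,21), cl(S) = S if |S| < 10, else cl(S) = E.
Since 12 >= 10, cl(A union B) = E.
|cl(A union B)| = 21.

21


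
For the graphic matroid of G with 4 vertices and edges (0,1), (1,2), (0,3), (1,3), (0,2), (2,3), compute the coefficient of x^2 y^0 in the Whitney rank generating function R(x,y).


R(x,y) = sum over A in 2^E of x^(r(E)-r(A)) * y^(|A|-r(A)).
G has 4 vertices, 6 edges. r(E) = 3.
Enumerate all 2^6 = 64 subsets.
Count subsets with r(E)-r(A)=2 and |A|-r(A)=0: 6.

6


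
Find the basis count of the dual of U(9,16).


The dual of U(r,n) is U(n-r, n) = U(7,16).
Bases of U(7,16) are all (7)-element subsets.
|B(M*)| = C(16,7) = 16! / (7! * 9!) = 11440.

11440


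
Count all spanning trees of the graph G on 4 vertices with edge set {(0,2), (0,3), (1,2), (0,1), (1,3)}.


By Kirchhoff's matrix tree theorem, the number of spanning trees equals
the determinant of any cofactor of the Laplacian matrix L.
G has 4 vertices and 5 edges.
Computing the (3 x 3) cofactor determinant gives 8.

8


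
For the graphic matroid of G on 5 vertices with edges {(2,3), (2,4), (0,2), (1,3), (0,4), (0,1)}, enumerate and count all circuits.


A circuit in a graphic matroid = edge set of a simple cycle.
G has 5 vertices and 6 edges.
Enumerating all minimal edge subsets forming cycles...
Total circuits found: 3.

3


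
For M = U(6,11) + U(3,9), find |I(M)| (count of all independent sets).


For a direct sum, |I(M1+M2)| = |I(M1)| * |I(M2)|.
|I(U(6,11))| = sum C(11,k) for k=0..6 = 1486.
|I(U(3,9))| = sum C(9,k) for k=0..3 = 130.
Total = 1486 * 130 = 193180.

193180


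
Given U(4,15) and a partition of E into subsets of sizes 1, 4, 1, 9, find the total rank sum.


r(Ai) = min(|Ai|, 4) for each part.
Sum = min(1,4) + min(4,4) + min(1,4) + min(9,4)
    = 1 + 4 + 1 + 4
    = 10.

10


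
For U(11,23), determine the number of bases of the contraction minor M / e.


Contracting e from U(11,23) gives U(10,22).
Bases of U(10,22) = (22 choose 10) = 646646.

646646


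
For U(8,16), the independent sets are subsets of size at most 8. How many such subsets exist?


Independent sets of U(8,16) are all subsets of size <= 8.
Count = (16 choose 0) + (16 choose 1) + (16 choose 2) + (16 choose 3) + (16 choose 4) + (16 choose 5) + (16 choose 6) + (16 choose 7) + (16 choose 8)
     = 1 + 16 + 120 + 560 + 1820 + 4368 + 8008 + 11440 + 12870
     = 39203.

39203


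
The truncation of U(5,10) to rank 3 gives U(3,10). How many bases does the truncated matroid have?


Truncating U(5,10) to rank 3 gives U(3,10).
Bases of U(3,10) are all 3-element subsets of 10 elements.
Number of bases = C(10,3) = (10 * 9 * 8) / (1 * 2 * 3) = 120.

120


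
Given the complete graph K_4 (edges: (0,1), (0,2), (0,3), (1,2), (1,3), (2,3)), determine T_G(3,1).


T(K_4; x,y) = x^3 + 3x^2 + 4xy + 2x + y^3 + 3y^2 + 2y.
Substituting x=3, y=1:
= 27 + 27 + 12 + 6 + 1 + 3 + 2
= 78.

78


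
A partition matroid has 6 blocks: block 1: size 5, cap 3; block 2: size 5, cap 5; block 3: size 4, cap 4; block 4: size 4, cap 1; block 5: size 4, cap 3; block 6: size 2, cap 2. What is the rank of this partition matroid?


Rank of a partition matroid = sum of min(|Si|, ci) for each block.
= min(5,3) + min(5,5) + min(4,4) + min(4,1) + min(4,3) + min(2,2)
= 3 + 5 + 4 + 1 + 3 + 2
= 18.

18


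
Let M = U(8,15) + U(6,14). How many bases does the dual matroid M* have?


(M1+M2)* = M1* + M2*.
M1* = U(7,15), bases: C(15,7) = 6435.
M2* = U(8,14), bases: C(14,8) = 3003.
|B(M*)| = 6435 * 3003 = 19324305.

19324305


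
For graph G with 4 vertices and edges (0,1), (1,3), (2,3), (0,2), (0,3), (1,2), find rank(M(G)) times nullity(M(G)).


r(M) = |V| - c = 4 - 1 = 3.
nullity = |E| - r(M) = 6 - 3 = 3.
Product = 3 * 3 = 9.

9


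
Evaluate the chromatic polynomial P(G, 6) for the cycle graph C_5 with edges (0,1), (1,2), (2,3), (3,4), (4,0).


P(C_5, k) = (k-1)^5 + (-1)^5*(k-1).
P(6) = (5)^5 - 5
= 3125 - 5 = 3120.

3120


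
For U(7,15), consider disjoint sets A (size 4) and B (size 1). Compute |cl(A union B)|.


|A union B| = 4 + 1 = 5 (disjoint).
In U(7,15), cl(S) = S if |S| < 7, else cl(S) = E.
Since 5 < 7, cl(A union B) = A union B.
|cl(A union B)| = 5.

5


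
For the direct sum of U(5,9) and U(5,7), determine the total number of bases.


Bases of a direct sum M1 + M2: |B| = |B(M1)| * |B(M2)|.
|B(U(5,9))| = C(9,5) = 126.
|B(U(5,7))| = C(7,5) = 21.
Total bases = 126 * 21 = 2646.

2646


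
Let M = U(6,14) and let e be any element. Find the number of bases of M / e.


Contracting e from U(6,14) gives U(5,13).
Bases of U(5,13) = C(13,5) = 13! / (5! * 8!) = 1287.

1287


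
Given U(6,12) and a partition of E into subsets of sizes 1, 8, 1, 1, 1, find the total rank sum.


r(Ai) = min(|Ai|, 6) for each part.
Sum = min(1,6) + min(8,6) + min(1,6) + min(1,6) + min(1,6)
    = 1 + 6 + 1 + 1 + 1
    = 10.

10


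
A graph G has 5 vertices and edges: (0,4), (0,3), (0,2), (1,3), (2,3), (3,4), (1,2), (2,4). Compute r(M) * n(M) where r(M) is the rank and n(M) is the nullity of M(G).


r(M) = |V| - c = 5 - 1 = 4.
nullity = |E| - r(M) = 8 - 4 = 4.
Product = 4 * 4 = 16.

16


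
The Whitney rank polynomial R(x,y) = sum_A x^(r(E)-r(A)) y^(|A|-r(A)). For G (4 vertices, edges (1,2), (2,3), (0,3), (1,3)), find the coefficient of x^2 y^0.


R(x,y) = sum over A in 2^E of x^(r(E)-r(A)) * y^(|A|-r(A)).
G has 4 vertices, 4 edges. r(E) = 3.
Enumerate all 2^4 = 16 subsets.
Count subsets with r(E)-r(A)=2 and |A|-r(A)=0: 4.

4


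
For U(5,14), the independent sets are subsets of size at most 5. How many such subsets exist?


Independent sets of U(5,14) are all subsets of size <= 5.
Count = C(14,0) + C(14,1) + C(14,2) + C(14,3) + C(14,4) + C(14,5)
     = 1 + 14 + 91 + 364 + 1001 + 2002
     = 3473.

3473


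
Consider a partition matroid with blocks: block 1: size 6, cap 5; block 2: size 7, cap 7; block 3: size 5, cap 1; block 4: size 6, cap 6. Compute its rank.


Rank of a partition matroid = sum of min(|Si|, ci) for each block.
= min(6,5) + min(7,7) + min(5,1) + min(6,6)
= 5 + 7 + 1 + 6
= 19.

19


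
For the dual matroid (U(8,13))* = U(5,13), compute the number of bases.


The dual of U(r,n) is U(n-r, n) = U(5,13).
Bases of U(5,13) are all (5)-element subsets.
|B(M*)| = C(13,5) = 13! / (5! * 8!) = 1287.

1287


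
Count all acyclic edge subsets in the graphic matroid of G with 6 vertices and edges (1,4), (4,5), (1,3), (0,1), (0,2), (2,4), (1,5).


An independent set in a graphic matroid is an acyclic edge subset.
G has 6 vertices and 7 edges.
Enumerate all 2^7 = 128 subsets, checking for acyclicity.
Total independent sets = 104.

104


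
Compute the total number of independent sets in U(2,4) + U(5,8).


For a direct sum, |I(M1+M2)| = |I(M1)| * |I(M2)|.
|I(U(2,4))| = sum C(4,k) for k=0..2 = 11.
|I(U(5,8))| = sum C(8,k) for k=0..5 = 219.
Total = 11 * 219 = 2409.

2409


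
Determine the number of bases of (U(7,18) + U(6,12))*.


(M1+M2)* = M1* + M2*.
M1* = U(11,18), bases: C(18,11) = 31824.
M2* = U(6,12), bases: C(12,6) = 924.
|B(M*)| = 31824 * 924 = 29405376.

29405376


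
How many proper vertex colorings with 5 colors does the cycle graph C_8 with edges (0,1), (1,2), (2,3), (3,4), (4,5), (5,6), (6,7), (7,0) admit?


P(C_8, k) = (k-1)^8 + (-1)^8*(k-1).
P(5) = (4)^8 + 4
= 65536 + 4 = 65540.

65540


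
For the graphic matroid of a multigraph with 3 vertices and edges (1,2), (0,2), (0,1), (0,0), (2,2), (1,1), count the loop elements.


In a graphic matroid, a loop is a self-loop edge (u,u) with rank 0.
Examining all 6 edges for self-loops...
Self-loops found: (0,0), (2,2), (1,1)
Number of loops = 3.

3


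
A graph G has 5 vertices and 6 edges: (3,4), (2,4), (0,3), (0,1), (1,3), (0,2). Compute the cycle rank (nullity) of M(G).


Cycle rank (nullity) = |E| - r(M) = |E| - (|V| - c).
|E| = 6, |V| = 5, c = 1.
Nullity = 6 - (5 - 1) = 6 - 4 = 2.

2


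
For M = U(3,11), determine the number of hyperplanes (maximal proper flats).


Hyperplanes of U(3,11) are flats of rank 2.
In a uniform matroid, these are exactly the (2)-element subsets.
Count = C(11,2) = (11 * 10) / (1 * 2) = 55.

55


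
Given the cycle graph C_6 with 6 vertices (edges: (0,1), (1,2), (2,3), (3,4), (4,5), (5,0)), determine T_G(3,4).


T(C_6; x,y) = x + x^2 + ... + x^(5) + y.
T(3,4) = 3^1 + 3^2 + 3^3 + 3^4 + 3^5 + 4
= 3 + 9 + 27 + 81 + 243 + 4
= 367.

367


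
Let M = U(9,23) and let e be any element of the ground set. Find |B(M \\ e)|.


Deleting e from U(9,23) gives U(9,22) since n > r.
Bases of U(9,22) = C(22,9) = 22! / (9! * 13!) = 497420.

497420


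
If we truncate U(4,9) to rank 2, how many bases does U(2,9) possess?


Truncating U(4,9) to rank 2 gives U(2,9).
Bases of U(2,9) are all 2-element subsets of 9 elements.
Number of bases = C(9,2) = (9 * 8) / (1 * 2) = 36.

36


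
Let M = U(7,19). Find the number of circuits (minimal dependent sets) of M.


In U(7,19), circuits are the (8)-element subsets.
Any set of 8 elements is dependent, and removing any one element gives
an independent set of size 7, so it is a minimal dependent set.
Number of circuits = C(19,8) = 75582.

75582


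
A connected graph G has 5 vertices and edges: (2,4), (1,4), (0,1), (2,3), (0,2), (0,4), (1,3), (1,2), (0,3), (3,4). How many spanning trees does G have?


By Kirchhoff's matrix tree theorem, the number of spanning trees equals
the determinant of any cofactor of the Laplacian matrix L.
G has 5 vertices and 10 edges.
Computing the (4 x 4) cofactor determinant gives 125.

125


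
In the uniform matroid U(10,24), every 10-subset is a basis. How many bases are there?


Bases of U(10,24) are all 10-element subsets of the 24-element ground set.
Number of bases = C(24,10).
(24 choose 10) = 1961256.

1961256


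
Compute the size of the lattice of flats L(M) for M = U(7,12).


Flats of U(7,12): every subset of size < 7 is a flat, plus E itself.
Count = (12 choose 0) + (12 choose 1) + (12 choose 2) + (12 choose 3) + (12 choose 4) + (12 choose 5) + (12 choose 6) + 1
     = 1 + 12 + 66 + 220 + 495 + 792 + 924 + 1
     = 2511.

2511


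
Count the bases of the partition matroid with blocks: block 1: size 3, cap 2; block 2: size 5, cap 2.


A basis picks exactly ci elements from block i.
Number of bases = product of C(|Si|, ci).
= C(3,2) * C(5,2)
= 3 * 10
= 30.

30


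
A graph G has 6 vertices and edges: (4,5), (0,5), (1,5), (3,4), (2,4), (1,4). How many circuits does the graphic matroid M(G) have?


A circuit in a graphic matroid = edge set of a simple cycle.
G has 6 vertices and 6 edges.
Enumerating all minimal edge subsets forming cycles...
Total circuits found: 1.

1


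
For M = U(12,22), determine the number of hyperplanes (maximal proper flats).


Hyperplanes of U(12,22) are flats of rank 11.
In a uniform matroid, these are exactly the (11)-element subsets.
Count = C(22,11) = 705432.

705432


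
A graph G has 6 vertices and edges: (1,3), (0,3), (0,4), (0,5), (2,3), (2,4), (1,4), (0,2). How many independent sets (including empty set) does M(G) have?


An independent set in a graphic matroid is an acyclic edge subset.
G has 6 vertices and 8 edges.
Enumerate all 2^8 = 256 subsets, checking for acyclicity.
Total independent sets = 172.

172


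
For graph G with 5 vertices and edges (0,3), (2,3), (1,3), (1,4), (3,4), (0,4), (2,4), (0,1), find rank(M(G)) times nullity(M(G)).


r(M) = |V| - c = 5 - 1 = 4.
nullity = |E| - r(M) = 8 - 4 = 4.
Product = 4 * 4 = 16.

16


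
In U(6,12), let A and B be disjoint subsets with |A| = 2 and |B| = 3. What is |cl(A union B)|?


|A union B| = 2 + 3 = 5 (disjoint).
In U(6,12), cl(S) = S if |S| < 6, else cl(S) = E.
Since 5 < 6, cl(A union B) = A union B.
|cl(A union B)| = 5.

5


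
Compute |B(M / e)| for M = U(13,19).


Contracting e from U(13,19) gives U(12,18).
Bases of U(12,18) = C(18,12) = 18! / (12! * 6!) = 18564.

18564


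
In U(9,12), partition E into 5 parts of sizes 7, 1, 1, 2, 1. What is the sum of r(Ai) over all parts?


r(Ai) = min(|Ai|, 9) for each part.
Sum = min(7,9) + min(1,9) + min(1,9) + min(2,9) + min(1,9)
    = 7 + 1 + 1 + 2 + 1
    = 12.

12


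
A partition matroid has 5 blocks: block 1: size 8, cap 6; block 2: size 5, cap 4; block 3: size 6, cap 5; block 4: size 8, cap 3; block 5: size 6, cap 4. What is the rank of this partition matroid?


Rank of a partition matroid = sum of min(|Si|, ci) for each block.
= min(8,6) + min(5,4) + min(6,5) + min(8,3) + min(6,4)
= 6 + 4 + 5 + 3 + 4
= 22.

22


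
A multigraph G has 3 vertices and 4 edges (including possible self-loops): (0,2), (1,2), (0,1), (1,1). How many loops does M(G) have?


In a graphic matroid, a loop is a self-loop edge (u,u) with rank 0.
Examining all 4 edges for self-loops...
Self-loops found: (1,1)
Number of loops = 1.

1


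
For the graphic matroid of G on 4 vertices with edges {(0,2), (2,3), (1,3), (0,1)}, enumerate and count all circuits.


A circuit in a graphic matroid = edge set of a simple cycle.
G has 4 vertices and 4 edges.
Enumerating all minimal edge subsets forming cycles...
Total circuits found: 1.

1


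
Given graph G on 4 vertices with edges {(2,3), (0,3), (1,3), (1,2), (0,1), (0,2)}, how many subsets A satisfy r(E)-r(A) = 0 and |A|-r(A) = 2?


R(x,y) = sum over A in 2^E of x^(r(E)-r(A)) * y^(|A|-r(A)).
G has 4 vertices, 6 edges. r(E) = 3.
Enumerate all 2^6 = 64 subsets.
Count subsets with r(E)-r(A)=0 and |A|-r(A)=2: 6.

6


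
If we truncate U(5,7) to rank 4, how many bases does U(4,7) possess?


Truncating U(5,7) to rank 4 gives U(4,7).
Bases of U(4,7) are all 4-element subsets of 7 elements.
Number of bases = (7 choose 4) = 35.

35


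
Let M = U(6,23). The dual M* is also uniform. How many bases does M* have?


The dual of U(r,n) is U(n-r, n) = U(17,23).
Bases of U(17,23) are all (17)-element subsets.
|B(M*)| = C(23,17) = 23! / (17! * 6!) = 100947.

100947


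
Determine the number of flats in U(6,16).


Flats of U(6,16): every subset of size < 6 is a flat, plus E itself.
Count = C(16,0) + C(16,1) + C(16,2) + C(16,3) + C(16,4) + C(16,5) + 1
     = 1 + 16 + 120 + 560 + 1820 + 4368 + 1
     = 6886.

6886


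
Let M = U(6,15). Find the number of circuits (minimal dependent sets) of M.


In U(6,15), circuits are the (7)-element subsets.
Any set of 7 elements is dependent, and removing any one element gives
an independent set of size 6, so it is a minimal dependent set.
Number of circuits = (15 choose 7) = 6435.

6435


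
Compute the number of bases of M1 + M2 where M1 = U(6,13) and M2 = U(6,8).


Bases of a direct sum M1 + M2: |B| = |B(M1)| * |B(M2)|.
|B(U(6,13))| = C(13,6) = 1716.
|B(U(6,8))| = C(8,6) = 28.
Total bases = 1716 * 28 = 48048.

48048


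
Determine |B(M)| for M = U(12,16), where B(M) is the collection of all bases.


Bases of U(12,16) are all 12-element subsets of the 16-element ground set.
Number of bases = C(16,12).
C(16,12) = 1820.

1820


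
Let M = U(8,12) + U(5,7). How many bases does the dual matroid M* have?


(M1+M2)* = M1* + M2*.
M1* = U(4,12), bases: C(12,4) = 495.
M2* = U(2,7), bases: C(7,2) = 21.
|B(M*)| = 495 * 21 = 10395.

10395


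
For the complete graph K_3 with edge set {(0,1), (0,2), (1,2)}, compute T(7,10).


T(K_3; x,y) = x^2 + x + y.
T(7,10) = 49 + 7 + 10 = 66.

66


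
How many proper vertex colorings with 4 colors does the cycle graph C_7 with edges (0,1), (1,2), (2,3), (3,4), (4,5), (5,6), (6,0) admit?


P(C_7, k) = (k-1)^7 + (-1)^7*(k-1).
P(4) = (3)^7 - 3
= 2187 - 3 = 2184.

2184


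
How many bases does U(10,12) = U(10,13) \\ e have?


Deleting e from U(10,13) gives U(10,12) since n > r.
Bases of U(10,12) = C(12,10) = 66.

66


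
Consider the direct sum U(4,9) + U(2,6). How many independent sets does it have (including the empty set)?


For a direct sum, |I(M1+M2)| = |I(M1)| * |I(M2)|.
|I(U(4,9))| = sum C(9,k) for k=0..4 = 256.
|I(U(2,6))| = sum C(6,k) for k=0..2 = 22.
Total = 256 * 22 = 5632.

5632


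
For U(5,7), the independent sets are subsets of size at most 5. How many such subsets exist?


Independent sets of U(5,7) are all subsets of size <= 5.
Count = (7 choose 0) + (7 choose 1) + (7 choose 2) + (7 choose 3) + (7 choose 4) + (7 choose 5)
     = 1 + 7 + 21 + 35 + 35 + 21
     = 120.

120


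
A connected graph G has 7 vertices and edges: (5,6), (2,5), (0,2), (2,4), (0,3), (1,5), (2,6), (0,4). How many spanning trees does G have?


By Kirchhoff's matrix tree theorem, the number of spanning trees equals
the determinant of any cofactor of the Laplacian matrix L.
G has 7 vertices and 8 edges.
Computing the (6 x 6) cofactor determinant gives 9.

9


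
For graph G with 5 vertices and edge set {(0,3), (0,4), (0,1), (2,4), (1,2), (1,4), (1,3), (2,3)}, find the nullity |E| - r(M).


Cycle rank (nullity) = |E| - r(M) = |E| - (|V| - c).
|E| = 8, |V| = 5, c = 1.
Nullity = 8 - (5 - 1) = 8 - 4 = 4.

4


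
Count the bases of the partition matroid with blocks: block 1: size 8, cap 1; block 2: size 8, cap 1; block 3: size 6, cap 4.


A basis picks exactly ci elements from block i.
Number of bases = product of C(|Si|, ci).
= C(8,1) * C(8,1) * C(6,4)
= 8 * 8 * 15
= 960.

960


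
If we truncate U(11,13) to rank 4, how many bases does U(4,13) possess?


Truncating U(11,13) to rank 4 gives U(4,13).
Bases of U(4,13) are all 4-element subsets of 13 elements.
Number of bases = (13 choose 4) = 715.

715


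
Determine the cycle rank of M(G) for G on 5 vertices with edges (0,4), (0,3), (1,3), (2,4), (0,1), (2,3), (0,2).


Cycle rank (nullity) = |E| - r(M) = |E| - (|V| - c).
|E| = 7, |V| = 5, c = 1.
Nullity = 7 - (5 - 1) = 7 - 4 = 3.

3


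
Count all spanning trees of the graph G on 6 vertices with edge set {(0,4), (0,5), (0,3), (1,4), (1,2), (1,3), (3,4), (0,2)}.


By Kirchhoff's matrix tree theorem, the number of spanning trees equals
the determinant of any cofactor of the Laplacian matrix L.
G has 6 vertices and 8 edges.
Computing the (5 x 5) cofactor determinant gives 24.

24


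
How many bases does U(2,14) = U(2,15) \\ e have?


Deleting e from U(2,15) gives U(2,14) since n > r.
Bases of U(2,14) = C(14,2) = 14! / (2! * 12!) = 91.

91


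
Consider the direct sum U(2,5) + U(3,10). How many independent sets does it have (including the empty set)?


For a direct sum, |I(M1+M2)| = |I(M1)| * |I(M2)|.
|I(U(2,5))| = sum C(5,k) for k=0..2 = 16.
|I(U(3,10))| = sum C(10,k) for k=0..3 = 176.
Total = 16 * 176 = 2816.

2816


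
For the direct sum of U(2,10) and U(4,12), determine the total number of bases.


Bases of a direct sum M1 + M2: |B| = |B(M1)| * |B(M2)|.
|B(U(2,10))| = C(10,2) = 45.
|B(U(4,12))| = C(12,4) = 495.
Total bases = 45 * 495 = 22275.

22275


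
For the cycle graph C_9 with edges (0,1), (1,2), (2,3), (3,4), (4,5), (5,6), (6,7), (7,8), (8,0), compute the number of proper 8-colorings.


P(C_9, k) = (k-1)^9 + (-1)^9*(k-1).
P(8) = (7)^9 - 7
= 40353607 - 7 = 40353600.

40353600
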